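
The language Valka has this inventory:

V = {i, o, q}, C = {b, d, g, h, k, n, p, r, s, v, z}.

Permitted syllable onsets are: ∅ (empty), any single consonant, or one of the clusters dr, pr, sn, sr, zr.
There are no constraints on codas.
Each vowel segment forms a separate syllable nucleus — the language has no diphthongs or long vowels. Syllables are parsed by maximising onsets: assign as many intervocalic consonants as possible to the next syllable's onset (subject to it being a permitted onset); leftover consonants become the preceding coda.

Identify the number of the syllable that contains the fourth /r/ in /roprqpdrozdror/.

4

Vowels present: o, q, o, o; each is a nucleus, giving 4 syllables.
/o…q/ gap (V1→V2): /pr/ — entire cluster is a permitted onset → onset /pr/, coda ∅.
/q…o/ gap (V2→V3): /pdr/ splits as /p/ + /dr/ (/dr/ is the longest suffix that is a licit onset).
/o…o/ gap (V3→V4): /zdr/; trying suffixes from longest down, /dr/ is the first permitted one, so coda /z/ | onset /dr/.
So the parse is ro.prqp.droz.dror.
The fourth /r/ is in the onset of syllable 4 (/dror/).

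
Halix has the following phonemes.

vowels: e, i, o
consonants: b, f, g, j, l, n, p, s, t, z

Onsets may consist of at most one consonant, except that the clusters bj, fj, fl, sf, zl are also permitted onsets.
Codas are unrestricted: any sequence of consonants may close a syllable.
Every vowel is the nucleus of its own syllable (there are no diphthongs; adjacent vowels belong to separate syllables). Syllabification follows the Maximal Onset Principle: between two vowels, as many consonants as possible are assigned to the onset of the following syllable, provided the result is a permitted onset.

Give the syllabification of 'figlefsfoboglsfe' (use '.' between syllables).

fig.lef.sfo.bogl.sfe

Vowels present: i, e, o, o, e; each is a nucleus, giving 5 syllables.
Between /i/ (V1) and /e/ (V2): /gl/ splits as /g/ + /l/ (/l/ is the longest suffix that is a licit onset).
Between /e/ (V2) and /o/ (V3): cluster /fsf/ — the longest permitted-onset suffix is /sf/; onset = /sf/, preceding coda = /f/.
Between /o/ (V3) and /o/ (V4): /b/ is a single consonant, so it becomes the next onset.
Between /o/ (V4) and /e/ (V5): /glsf/ — longest licit onset from the right is /sf/, leaving /gl/ as coda.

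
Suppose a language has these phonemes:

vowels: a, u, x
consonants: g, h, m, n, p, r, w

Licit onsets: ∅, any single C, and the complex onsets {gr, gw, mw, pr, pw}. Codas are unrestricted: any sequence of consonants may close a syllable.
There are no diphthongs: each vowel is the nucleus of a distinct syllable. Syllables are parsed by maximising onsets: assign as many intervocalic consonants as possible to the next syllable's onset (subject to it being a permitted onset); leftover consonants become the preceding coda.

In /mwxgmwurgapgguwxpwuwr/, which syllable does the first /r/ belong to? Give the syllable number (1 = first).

Nuclei (vowels): x, u, a, u, x, u → 6 syllables.
σ1/σ2 boundary: /gmw/; trying suffixes from longest down, /mw/ is the first permitted one, so coda /g/ | onset /mw/.
σ2/σ3 boundary: cluster /rg/ — the longest permitted-onset suffix is /g/; onset = /g/, preceding coda = /r/.
σ3/σ4 boundary: /pgg/; trying suffixes from longest down, /g/ is the first permitted one, so coda /pg/ | onset /g/.
σ4/σ5 boundary: just /w/ — single C goes to the following onset.
σ5/σ6 boundary: /pw/ is a licit onset in full, so it all attaches to the next syllable.
Putting it together: mwxg.mwur.gapg.gu.wx.pwuwr.
The first /r/ is in the coda of syllable 2 (/mwur/).

2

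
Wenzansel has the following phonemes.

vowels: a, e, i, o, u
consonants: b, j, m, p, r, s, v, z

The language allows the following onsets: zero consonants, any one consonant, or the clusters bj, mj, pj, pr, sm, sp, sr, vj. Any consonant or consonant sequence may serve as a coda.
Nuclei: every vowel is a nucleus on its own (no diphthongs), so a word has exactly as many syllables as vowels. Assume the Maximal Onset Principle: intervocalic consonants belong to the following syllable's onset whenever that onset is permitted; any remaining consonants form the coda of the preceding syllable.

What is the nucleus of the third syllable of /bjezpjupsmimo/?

Vowels present: e, u, i, o; each is a nucleus, giving 4 syllables.
The third nucleus (vowel 3 from the left) is /i/.

i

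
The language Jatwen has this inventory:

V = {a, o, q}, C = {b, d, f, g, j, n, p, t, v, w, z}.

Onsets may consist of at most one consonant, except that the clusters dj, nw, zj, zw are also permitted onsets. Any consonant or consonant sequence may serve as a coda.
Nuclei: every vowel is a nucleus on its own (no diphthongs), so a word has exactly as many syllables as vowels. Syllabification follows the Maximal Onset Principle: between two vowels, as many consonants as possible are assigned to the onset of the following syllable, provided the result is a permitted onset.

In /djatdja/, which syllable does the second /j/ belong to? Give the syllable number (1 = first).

2

Vowels present: a, a; each is a nucleus, giving 2 syllables.
V1 /a/ – V2 /a/: /tdj/; trying suffixes from longest down, /dj/ is the first permitted one, so coda /t/ | onset /dj/.
So the parse is djat.dja.
The second /j/ is in the onset of syllable 2 (/dja/).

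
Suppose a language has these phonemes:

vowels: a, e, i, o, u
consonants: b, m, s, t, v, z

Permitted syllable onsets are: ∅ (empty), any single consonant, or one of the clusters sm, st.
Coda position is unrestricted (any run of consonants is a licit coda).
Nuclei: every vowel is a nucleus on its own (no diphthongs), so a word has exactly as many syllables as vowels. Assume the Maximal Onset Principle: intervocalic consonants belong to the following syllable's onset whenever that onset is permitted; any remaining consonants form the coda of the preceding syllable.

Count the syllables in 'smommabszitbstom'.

4

The vowels are o, a, i, o — 4 nuclei, so 4 syllables.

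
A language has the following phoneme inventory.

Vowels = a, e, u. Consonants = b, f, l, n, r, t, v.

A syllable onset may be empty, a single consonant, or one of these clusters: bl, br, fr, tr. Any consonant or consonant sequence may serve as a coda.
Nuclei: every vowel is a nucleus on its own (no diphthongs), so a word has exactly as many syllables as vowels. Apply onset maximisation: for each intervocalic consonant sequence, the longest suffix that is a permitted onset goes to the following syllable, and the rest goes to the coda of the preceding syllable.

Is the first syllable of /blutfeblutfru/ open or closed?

Vowels present: u, e, u, u; each is a nucleus, giving 4 syllables.
σ1/σ2 boundary: cluster /tf/ — the longest permitted-onset suffix is /f/; onset = /f/, preceding coda = /t/.
σ2/σ3 boundary: /bl/ is a licit onset in full, so it all attaches to the next syllable.
σ3/σ4 boundary: cluster /tfr/ — the longest permitted-onset suffix is /fr/; onset = /fr/, preceding coda = /t/.
So the parse is blut.fe.blut.fru.
Syllable 1 is /blut/ with coda /t/, so it is closed.

closed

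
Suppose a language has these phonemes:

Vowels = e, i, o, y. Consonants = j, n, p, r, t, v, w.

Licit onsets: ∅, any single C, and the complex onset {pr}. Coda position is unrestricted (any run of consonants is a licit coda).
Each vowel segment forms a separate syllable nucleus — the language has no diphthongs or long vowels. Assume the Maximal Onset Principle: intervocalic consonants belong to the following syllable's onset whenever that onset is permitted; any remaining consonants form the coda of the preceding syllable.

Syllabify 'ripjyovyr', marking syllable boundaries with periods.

The vowels are i, y, o, y — 4 nuclei, so 4 syllables.
V1 /i/ – V2 /y/: /pj/ — longest licit onset from the right is /j/, leaving /p/ as coda.
V2 /y/ – V3 /o/: hiatus — the boundary sits between the two vowels.
V3 /o/ – V4 /y/: just /v/ — single C goes to the following onset.

rip.jy.o.vyr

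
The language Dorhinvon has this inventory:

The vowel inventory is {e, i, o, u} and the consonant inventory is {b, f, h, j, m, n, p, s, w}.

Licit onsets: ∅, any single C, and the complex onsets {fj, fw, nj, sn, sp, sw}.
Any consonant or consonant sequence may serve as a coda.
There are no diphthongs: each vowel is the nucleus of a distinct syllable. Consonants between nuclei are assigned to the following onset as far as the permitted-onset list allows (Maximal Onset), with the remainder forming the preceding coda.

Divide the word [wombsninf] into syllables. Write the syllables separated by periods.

womb.sninf

Vowels present: o, i; each is a nucleus, giving 2 syllables.
Between /o/ (V1) and /i/ (V2): /mbsn/; trying suffixes from longest down, /sn/ is the first permitted one, so coda /mb/ | onset /sn/.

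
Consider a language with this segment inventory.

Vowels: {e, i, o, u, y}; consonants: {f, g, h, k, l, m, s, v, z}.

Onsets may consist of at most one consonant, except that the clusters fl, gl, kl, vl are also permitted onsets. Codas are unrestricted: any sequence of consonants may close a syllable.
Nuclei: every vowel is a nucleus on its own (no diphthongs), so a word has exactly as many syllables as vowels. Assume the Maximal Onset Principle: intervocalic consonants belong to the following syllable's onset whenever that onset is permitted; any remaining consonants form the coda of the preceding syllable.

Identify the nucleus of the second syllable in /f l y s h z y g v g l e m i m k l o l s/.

Vowels present: y, y, e, i, o; each is a nucleus, giving 5 syllables.
The second nucleus (vowel 2 from the left) is /y/.

y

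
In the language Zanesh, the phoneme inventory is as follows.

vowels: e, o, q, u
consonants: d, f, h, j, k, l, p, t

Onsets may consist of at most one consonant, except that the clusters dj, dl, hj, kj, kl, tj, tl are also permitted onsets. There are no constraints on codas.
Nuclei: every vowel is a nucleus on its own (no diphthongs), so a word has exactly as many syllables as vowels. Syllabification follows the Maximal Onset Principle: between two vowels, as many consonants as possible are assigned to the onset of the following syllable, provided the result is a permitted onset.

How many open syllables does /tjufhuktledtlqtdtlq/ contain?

1

Nuclei (vowels): u, u, e, q, q → 5 syllables.
V1 /u/ – V2 /u/: cluster /fh/ — the longest permitted-onset suffix is /h/; onset = /h/, preceding coda = /f/.
V2 /u/ – V3 /e/: /ktl/; trying suffixes from longest down, /tl/ is the first permitted one, so coda /k/ | onset /tl/.
V3 /e/ – V4 /q/: /dtl/; trying suffixes from longest down, /tl/ is the first permitted one, so coda /d/ | onset /tl/.
V4 /q/ – V5 /q/: /tdtl/; trying suffixes from longest down, /tl/ is the first permitted one, so coda /td/ | onset /tl/.
Putting it together: tjuf.huk.tled.tlqtd.tlq.
Classifying each syllable: /tjuf/ (closed), /huk/ (closed), /tled/ (closed), /tlqtd/ (closed), /tlq/ (open).
Open syllables: 1.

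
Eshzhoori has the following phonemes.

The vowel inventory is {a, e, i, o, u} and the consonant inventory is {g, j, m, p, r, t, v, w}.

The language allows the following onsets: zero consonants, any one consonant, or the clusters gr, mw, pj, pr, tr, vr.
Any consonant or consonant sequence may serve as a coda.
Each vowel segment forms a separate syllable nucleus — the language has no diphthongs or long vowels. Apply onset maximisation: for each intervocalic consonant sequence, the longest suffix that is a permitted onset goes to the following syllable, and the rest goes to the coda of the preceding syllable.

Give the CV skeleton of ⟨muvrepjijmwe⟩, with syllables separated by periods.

CV.CCV.CCVC.CCV

Nuclei (vowels): u, e, i, e → 4 syllables.
/u…e/ gap (V1→V2): /vr/ is a licit onset in full, so it all attaches to the next syllable.
/e…i/ gap (V2→V3): cluster /pj/ — /pj/ is itself a permitted onset, so the whole cluster goes right; preceding coda = ∅.
/i…e/ gap (V3→V4): cluster /jmw/ — the longest permitted-onset suffix is /mw/; onset = /mw/, preceding coda = /j/.
Putting it together: mu.vre.pjij.mwe.
Mapping each syllable to C/V: /mu/ → CV, /vre/ → CCV, /pjij/ → CCVC, /mwe/ → CCV.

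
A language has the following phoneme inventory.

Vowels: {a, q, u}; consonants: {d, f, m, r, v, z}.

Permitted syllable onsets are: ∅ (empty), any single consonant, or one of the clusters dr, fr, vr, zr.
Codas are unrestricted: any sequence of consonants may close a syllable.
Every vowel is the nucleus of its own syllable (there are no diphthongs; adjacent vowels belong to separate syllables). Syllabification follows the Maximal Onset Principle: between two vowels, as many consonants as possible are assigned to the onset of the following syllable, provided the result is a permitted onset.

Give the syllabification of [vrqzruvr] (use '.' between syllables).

Nuclei (vowels): q, u → 2 syllables.
/q…u/ gap (V1→V2): /zr/ — entire cluster is a permitted onset → onset /zr/, coda ∅.

vrq.zruvr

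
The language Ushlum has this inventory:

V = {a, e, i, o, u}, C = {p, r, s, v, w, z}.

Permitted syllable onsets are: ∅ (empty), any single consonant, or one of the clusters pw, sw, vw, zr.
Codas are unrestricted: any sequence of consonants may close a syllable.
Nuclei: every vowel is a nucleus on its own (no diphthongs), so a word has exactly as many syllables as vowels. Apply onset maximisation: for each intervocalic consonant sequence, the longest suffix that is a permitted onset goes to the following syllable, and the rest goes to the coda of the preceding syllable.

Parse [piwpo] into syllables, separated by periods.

Vowels present: i, o; each is a nucleus, giving 2 syllables.
V1 /i/ – V2 /o/: /wp/ — longest licit onset from the right is /p/, leaving /w/ as coda.

piw.po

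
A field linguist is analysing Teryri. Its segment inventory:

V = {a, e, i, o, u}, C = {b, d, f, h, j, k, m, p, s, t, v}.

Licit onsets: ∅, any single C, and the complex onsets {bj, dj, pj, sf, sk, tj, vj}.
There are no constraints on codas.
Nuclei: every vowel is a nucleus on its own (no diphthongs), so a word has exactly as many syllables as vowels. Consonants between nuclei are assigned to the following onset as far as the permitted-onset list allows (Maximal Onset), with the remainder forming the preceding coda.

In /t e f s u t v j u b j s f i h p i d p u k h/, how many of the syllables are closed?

6

The vowels are e, u, u, i, i, u — 6 nuclei, so 6 syllables.
σ1/σ2 boundary: cluster /fs/ — the longest permitted-onset suffix is /s/; onset = /s/, preceding coda = /f/.
σ2/σ3 boundary: /tvj/ — longest licit onset from the right is /vj/, leaving /t/ as coda.
σ3/σ4 boundary: /bjsf/ splits as /bj/ + /sf/ (/sf/ is the longest suffix that is a licit onset).
σ4/σ5 boundary: cluster /hp/ — the longest permitted-onset suffix is /p/; onset = /p/, preceding coda = /h/.
σ5/σ6 boundary: cluster /dp/ — the longest permitted-onset suffix is /p/; onset = /p/, preceding coda = /d/.
Syllabification: tef.sut.vjubj.sfih.pid.pukh.
Classifying each syllable: /tef/ (closed), /sut/ (closed), /vjubj/ (closed), /sfih/ (closed), /pid/ (closed), /pukh/ (closed).
Closed syllables: 6.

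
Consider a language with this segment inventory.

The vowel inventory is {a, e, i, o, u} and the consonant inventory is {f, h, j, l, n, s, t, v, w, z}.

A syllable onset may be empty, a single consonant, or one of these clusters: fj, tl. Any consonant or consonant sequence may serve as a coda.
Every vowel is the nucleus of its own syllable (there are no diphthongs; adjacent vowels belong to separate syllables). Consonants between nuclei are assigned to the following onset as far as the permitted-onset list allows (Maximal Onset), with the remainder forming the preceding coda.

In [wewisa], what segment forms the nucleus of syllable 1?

Vowels present: e, i, a; each is a nucleus, giving 3 syllables.
The first nucleus (vowel 1 from the left) is /e/.

e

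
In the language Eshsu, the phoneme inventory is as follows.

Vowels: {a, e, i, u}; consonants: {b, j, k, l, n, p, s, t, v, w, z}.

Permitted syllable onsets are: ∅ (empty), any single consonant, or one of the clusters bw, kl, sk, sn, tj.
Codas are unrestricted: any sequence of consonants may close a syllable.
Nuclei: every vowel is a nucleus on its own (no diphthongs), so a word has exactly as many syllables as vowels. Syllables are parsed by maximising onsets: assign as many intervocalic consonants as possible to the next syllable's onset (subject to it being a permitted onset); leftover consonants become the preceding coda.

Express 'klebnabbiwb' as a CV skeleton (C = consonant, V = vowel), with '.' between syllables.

CCVC.CVC.CVCC

The vowels are e, a, i — 3 nuclei, so 3 syllables.
/e…a/ gap (V1→V2): /bn/ — longest licit onset from the right is /n/, leaving /b/ as coda.
/a…i/ gap (V2→V3): /bb/ splits as /b/ + /b/ (/b/ is the longest suffix that is a licit onset).
Putting it together: kleb.nab.biwb.
Mapping each syllable to C/V: /kleb/ → CCVC, /nab/ → CVC, /biwb/ → CVCC.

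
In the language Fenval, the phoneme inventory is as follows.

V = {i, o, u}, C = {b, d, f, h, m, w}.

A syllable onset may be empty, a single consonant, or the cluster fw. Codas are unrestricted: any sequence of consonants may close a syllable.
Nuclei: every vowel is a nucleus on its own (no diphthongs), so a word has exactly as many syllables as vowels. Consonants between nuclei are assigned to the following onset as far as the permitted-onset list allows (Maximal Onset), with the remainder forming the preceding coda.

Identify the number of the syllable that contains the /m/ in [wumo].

Vowels present: u, o; each is a nucleus, giving 2 syllables.
σ1/σ2 boundary: just /m/ — single C goes to the following onset.
Putting it together: wu.mo.
The /m/ is in the onset of syllable 2 (/mo/).

2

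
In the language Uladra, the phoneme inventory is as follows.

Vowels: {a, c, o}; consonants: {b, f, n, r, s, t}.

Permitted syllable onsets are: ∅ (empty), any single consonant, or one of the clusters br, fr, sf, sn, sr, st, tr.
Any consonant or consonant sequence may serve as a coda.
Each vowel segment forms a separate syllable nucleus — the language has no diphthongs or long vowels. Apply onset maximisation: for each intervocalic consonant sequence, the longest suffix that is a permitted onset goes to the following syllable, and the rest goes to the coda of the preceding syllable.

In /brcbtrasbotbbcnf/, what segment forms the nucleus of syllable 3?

Nuclei (vowels): c, a, o, c → 4 syllables.
The third nucleus (vowel 3 from the left) is /o/.

o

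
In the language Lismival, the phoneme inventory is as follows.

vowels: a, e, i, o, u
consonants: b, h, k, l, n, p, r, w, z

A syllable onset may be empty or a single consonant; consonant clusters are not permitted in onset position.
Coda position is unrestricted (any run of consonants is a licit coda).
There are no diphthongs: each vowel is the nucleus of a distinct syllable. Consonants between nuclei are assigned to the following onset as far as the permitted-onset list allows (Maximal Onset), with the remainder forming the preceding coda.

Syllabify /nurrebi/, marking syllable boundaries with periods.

The vowels are u, e, i — 3 nuclei, so 3 syllables.
σ1/σ2 boundary: /rr/; trying suffixes from longest down, /r/ is the first permitted one, so coda /r/ | onset /r/.
σ2/σ3 boundary: /b/ is a single consonant, so it becomes the next onset.

nur.re.bi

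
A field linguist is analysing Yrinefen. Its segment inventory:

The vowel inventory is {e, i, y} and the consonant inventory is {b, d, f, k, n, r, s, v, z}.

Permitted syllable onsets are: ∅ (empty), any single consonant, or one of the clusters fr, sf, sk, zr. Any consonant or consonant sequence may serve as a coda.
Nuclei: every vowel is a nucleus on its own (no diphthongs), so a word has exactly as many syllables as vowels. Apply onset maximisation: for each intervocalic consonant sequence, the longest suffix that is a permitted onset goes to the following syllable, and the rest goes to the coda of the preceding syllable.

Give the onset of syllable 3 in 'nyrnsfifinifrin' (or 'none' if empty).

The vowels are y, i, i, i, i — 5 nuclei, so 5 syllables.
/y…i/ gap (V1→V2): /rnsf/ — longest licit onset from the right is /sf/, leaving /rn/ as coda.
/i…i/ gap (V2→V3): /f/ → onset of the next syllable (single consonants are always licit onsets).
/i…i/ gap (V3→V4): just /n/ — single C goes to the following onset.
/i…i/ gap (V4→V5): /fr/ is a licit onset in full, so it all attaches to the next syllable.
Syllabification: nyrn.sfi.fi.ni.frin.
Syllable 3 is /fi/: onset /f/, nucleus /i/, coda ∅.

f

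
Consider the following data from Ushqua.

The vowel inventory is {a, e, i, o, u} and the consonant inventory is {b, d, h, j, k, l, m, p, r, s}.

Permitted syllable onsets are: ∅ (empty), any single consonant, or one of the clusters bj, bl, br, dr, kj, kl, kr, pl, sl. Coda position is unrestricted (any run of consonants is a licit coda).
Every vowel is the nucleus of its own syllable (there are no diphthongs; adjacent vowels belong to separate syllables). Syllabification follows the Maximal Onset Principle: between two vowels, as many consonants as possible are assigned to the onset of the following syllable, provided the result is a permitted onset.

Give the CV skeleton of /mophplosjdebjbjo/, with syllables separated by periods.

CVCC.CCVCC.CVCC.CCV

Nuclei (vowels): o, o, e, o → 4 syllables.
σ1/σ2 boundary: /phpl/; trying suffixes from longest down, /pl/ is the first permitted one, so coda /ph/ | onset /pl/.
σ2/σ3 boundary: cluster /sjd/ — the longest permitted-onset suffix is /d/; onset = /d/, preceding coda = /sj/.
σ3/σ4 boundary: cluster /bjbj/ — the longest permitted-onset suffix is /bj/; onset = /bj/, preceding coda = /bj/.
Syllabification: moph.plosj.debj.bjo.
Mapping each syllable to C/V: /moph/ → CVCC, /plosj/ → CCVCC, /debj/ → CVCC, /bjo/ → CCV.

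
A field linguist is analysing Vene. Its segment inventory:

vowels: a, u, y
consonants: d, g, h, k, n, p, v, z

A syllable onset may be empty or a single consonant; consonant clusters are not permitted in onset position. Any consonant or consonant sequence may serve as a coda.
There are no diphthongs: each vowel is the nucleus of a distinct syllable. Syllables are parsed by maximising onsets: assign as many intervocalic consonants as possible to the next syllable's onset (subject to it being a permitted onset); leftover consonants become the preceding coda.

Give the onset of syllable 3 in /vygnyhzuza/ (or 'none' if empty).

Vowels present: y, y, u, a; each is a nucleus, giving 4 syllables.
σ1/σ2 boundary: cluster /gn/ — the longest permitted-onset suffix is /n/; onset = /n/, preceding coda = /g/.
σ2/σ3 boundary: /hz/ splits as /h/ + /z/ (/z/ is the longest suffix that is a licit onset).
σ3/σ4 boundary: /z/ is a single consonant, so it becomes the next onset.
Result: vyg.nyh.zu.za.
Syllable 3 is /zu/: onset /z/, nucleus /u/, coda ∅.

z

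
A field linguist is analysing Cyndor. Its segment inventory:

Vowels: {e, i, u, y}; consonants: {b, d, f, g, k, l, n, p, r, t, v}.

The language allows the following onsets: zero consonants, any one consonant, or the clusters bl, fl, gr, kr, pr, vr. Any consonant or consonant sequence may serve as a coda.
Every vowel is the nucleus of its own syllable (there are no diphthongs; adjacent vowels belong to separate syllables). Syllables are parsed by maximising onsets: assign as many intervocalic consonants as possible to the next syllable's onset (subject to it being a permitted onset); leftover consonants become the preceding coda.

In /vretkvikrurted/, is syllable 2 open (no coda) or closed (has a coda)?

The vowels are e, i, u, e — 4 nuclei, so 4 syllables.
V1 /e/ – V2 /i/: cluster /tkv/ — the longest permitted-onset suffix is /v/; onset = /v/, preceding coda = /tk/.
V2 /i/ – V3 /u/: cluster /kr/ — /kr/ is itself a permitted onset, so the whole cluster goes right; preceding coda = ∅.
V3 /u/ – V4 /e/: /rt/; trying suffixes from longest down, /t/ is the first permitted one, so coda /r/ | onset /t/.
Result: vretk.vi.krur.ted.
Syllable 2 is /vi/; it ends in its nucleus with no coda, so it is open.

open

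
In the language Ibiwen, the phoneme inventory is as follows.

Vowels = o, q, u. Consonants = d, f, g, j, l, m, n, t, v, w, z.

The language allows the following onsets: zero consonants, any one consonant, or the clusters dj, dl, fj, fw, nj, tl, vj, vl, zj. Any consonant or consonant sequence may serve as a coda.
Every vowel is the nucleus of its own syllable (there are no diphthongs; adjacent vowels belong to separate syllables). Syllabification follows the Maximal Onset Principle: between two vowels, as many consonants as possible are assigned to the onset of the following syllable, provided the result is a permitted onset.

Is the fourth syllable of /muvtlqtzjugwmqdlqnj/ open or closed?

open

The vowels are u, q, u, q, q — 5 nuclei, so 5 syllables.
V1 /u/ – V2 /q/: /vtl/ — longest licit onset from the right is /tl/, leaving /v/ as coda.
V2 /q/ – V3 /u/: /tzj/; trying suffixes from longest down, /zj/ is the first permitted one, so coda /t/ | onset /zj/.
V3 /u/ – V4 /q/: cluster /gwm/ — the longest permitted-onset suffix is /m/; onset = /m/, preceding coda = /gw/.
V4 /q/ – V5 /q/: /dl/ is a licit onset in full, so it all attaches to the next syllable.
Result: muv.tlqt.zjugw.mq.dlqnj.
Syllable 4 is /mq/; it ends in its nucleus with no coda, so it is open.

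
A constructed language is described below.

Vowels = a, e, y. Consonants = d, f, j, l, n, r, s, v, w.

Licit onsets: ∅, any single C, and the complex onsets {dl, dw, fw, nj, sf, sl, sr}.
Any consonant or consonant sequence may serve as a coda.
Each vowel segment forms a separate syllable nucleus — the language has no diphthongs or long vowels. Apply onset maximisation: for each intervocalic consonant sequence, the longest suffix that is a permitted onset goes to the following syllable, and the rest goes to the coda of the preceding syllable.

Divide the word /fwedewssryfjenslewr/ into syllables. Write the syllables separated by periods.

fwe.dews.sryf.jen.slewr

Vowels present: e, e, y, e, e; each is a nucleus, giving 5 syllables.
V1 /e/ – V2 /e/: /d/ is a single consonant, so it becomes the next onset.
V2 /e/ – V3 /y/: /wssr/ splits as /ws/ + /sr/ (/sr/ is the longest suffix that is a licit onset).
V3 /y/ – V4 /e/: /fj/; trying suffixes from longest down, /j/ is the first permitted one, so coda /f/ | onset /j/.
V4 /e/ – V5 /e/: /nsl/ splits as /n/ + /sl/ (/sl/ is the longest suffix that is a licit onset).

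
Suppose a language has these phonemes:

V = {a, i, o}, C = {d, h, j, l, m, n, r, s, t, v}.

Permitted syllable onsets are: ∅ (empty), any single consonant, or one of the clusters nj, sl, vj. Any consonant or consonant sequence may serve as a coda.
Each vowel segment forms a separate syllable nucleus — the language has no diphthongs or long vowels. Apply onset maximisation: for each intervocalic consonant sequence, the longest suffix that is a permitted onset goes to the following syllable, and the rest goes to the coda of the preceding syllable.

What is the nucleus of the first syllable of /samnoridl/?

Vowels present: a, o, i; each is a nucleus, giving 3 syllables.
The first nucleus (vowel 1 from the left) is /a/.

a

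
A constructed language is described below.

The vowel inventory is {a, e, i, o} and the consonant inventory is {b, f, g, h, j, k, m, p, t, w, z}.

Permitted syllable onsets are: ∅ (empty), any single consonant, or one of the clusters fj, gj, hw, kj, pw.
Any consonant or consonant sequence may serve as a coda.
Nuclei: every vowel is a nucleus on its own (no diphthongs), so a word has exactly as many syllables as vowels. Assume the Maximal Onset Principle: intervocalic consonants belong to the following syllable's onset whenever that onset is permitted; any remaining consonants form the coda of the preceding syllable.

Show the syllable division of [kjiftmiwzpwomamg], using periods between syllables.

The vowels are i, i, o, a — 4 nuclei, so 4 syllables.
/i…i/ gap (V1→V2): /ftm/; trying suffixes from longest down, /m/ is the first permitted one, so coda /ft/ | onset /m/.
/i…o/ gap (V2→V3): /wzpw/ — longest licit onset from the right is /pw/, leaving /wz/ as coda.
/o…a/ gap (V3→V4): just /m/ — single C goes to the following onset.

kjift.miwz.pwo.mamg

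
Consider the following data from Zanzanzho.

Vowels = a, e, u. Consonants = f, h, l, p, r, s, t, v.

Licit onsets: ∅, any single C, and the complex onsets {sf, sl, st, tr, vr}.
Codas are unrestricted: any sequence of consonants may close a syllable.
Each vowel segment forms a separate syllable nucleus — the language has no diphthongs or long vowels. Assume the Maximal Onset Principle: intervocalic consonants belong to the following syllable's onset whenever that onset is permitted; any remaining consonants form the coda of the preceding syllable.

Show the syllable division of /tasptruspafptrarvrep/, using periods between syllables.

tasp.trus.pafp.trar.vrep

Vowels present: a, u, a, a, e; each is a nucleus, giving 5 syllables.
Between /a/ (V1) and /u/ (V2): cluster /sptr/ — the longest permitted-onset suffix is /tr/; onset = /tr/, preceding coda = /sp/.
Between /u/ (V2) and /a/ (V3): /sp/ — longest licit onset from the right is /p/, leaving /s/ as coda.
Between /a/ (V3) and /a/ (V4): /fptr/ splits as /fp/ + /tr/ (/tr/ is the longest suffix that is a licit onset).
Between /a/ (V4) and /e/ (V5): cluster /rvr/ — the longest permitted-onset suffix is /vr/; onset = /vr/, preceding coda = /r/.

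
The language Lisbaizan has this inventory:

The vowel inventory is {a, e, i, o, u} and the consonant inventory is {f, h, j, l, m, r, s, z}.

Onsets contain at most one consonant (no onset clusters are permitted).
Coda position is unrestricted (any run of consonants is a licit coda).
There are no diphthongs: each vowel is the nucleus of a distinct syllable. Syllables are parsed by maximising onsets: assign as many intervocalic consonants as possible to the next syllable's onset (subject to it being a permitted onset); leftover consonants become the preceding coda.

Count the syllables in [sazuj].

2

Nuclei (vowels): a, u → 2 syllables.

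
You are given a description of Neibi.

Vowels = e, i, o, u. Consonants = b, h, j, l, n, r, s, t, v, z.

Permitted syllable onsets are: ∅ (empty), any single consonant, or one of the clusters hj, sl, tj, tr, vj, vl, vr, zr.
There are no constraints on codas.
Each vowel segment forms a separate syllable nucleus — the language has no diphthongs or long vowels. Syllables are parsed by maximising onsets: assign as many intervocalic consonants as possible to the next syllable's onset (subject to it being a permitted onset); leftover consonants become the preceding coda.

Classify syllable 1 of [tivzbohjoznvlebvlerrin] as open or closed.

closed

The vowels are i, o, o, e, e, i — 6 nuclei, so 6 syllables.
/i…o/ gap (V1→V2): /vzb/ — longest licit onset from the right is /b/, leaving /vz/ as coda.
/o…o/ gap (V2→V3): cluster /hj/ — /hj/ is itself a permitted onset, so the whole cluster goes right; preceding coda = ∅.
/o…e/ gap (V3→V4): cluster /znvl/ — the longest permitted-onset suffix is /vl/; onset = /vl/, preceding coda = /zn/.
/e…e/ gap (V4→V5): /bvl/ splits as /b/ + /vl/ (/vl/ is the longest suffix that is a licit onset).
/e…i/ gap (V5→V6): /rr/; trying suffixes from longest down, /r/ is the first permitted one, so coda /r/ | onset /r/.
Putting it together: tivz.bo.hjozn.vleb.vler.rin.
Syllable 1 is /tivz/ with coda /vz/, so it is closed.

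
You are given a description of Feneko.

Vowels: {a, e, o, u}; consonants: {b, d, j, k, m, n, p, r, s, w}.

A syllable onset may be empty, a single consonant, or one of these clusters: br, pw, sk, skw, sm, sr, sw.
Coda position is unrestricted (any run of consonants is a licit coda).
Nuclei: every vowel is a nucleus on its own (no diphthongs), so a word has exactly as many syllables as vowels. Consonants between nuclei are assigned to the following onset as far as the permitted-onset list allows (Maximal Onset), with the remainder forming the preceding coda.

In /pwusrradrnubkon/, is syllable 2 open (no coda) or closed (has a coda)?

closed

The vowels are u, a, u, o — 4 nuclei, so 4 syllables.
V1 /u/ – V2 /a/: /srr/ — longest licit onset from the right is /r/, leaving /sr/ as coda.
V2 /a/ – V3 /u/: /drn/; trying suffixes from longest down, /n/ is the first permitted one, so coda /dr/ | onset /n/.
V3 /u/ – V4 /o/: cluster /bk/ — the longest permitted-onset suffix is /k/; onset = /k/, preceding coda = /b/.
Syllabification: pwusr.radr.nub.kon.
Syllable 2 is /radr/ with coda /dr/, so it is closed.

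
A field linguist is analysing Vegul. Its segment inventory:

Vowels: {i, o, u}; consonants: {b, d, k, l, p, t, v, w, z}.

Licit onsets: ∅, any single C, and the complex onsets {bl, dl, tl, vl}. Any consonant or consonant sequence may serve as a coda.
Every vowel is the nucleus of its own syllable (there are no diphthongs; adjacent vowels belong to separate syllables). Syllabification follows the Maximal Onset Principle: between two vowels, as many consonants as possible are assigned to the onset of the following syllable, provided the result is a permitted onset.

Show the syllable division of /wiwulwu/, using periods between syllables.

Nuclei (vowels): i, u, u → 3 syllables.
V1 /i/ – V2 /u/: just /w/ — single C goes to the following onset.
V2 /u/ – V3 /u/: /lw/ — longest licit onset from the right is /w/, leaving /l/ as coda.

wi.wul.wu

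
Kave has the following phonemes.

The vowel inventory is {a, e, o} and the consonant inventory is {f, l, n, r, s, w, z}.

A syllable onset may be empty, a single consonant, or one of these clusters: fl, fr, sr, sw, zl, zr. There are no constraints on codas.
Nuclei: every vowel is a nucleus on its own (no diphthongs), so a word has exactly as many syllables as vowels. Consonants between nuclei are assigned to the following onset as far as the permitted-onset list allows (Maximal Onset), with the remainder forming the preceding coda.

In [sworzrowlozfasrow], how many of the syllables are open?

Vowels present: o, o, o, a, o; each is a nucleus, giving 5 syllables.
Between /o/ (V1) and /o/ (V2): cluster /rzr/ — the longest permitted-onset suffix is /zr/; onset = /zr/, preceding coda = /r/.
Between /o/ (V2) and /o/ (V3): /wl/ — longest licit onset from the right is /l/, leaving /w/ as coda.
Between /o/ (V3) and /a/ (V4): /zf/ splits as /z/ + /f/ (/f/ is the longest suffix that is a licit onset).
Between /a/ (V4) and /o/ (V5): cluster /sr/ — /sr/ is itself a permitted onset, so the whole cluster goes right; preceding coda = ∅.
So the parse is swor.zrow.loz.fa.srow.
Classifying each syllable: /swor/ (closed), /zrow/ (closed), /loz/ (closed), /fa/ (open), /srow/ (closed).
Open syllables: 1.

1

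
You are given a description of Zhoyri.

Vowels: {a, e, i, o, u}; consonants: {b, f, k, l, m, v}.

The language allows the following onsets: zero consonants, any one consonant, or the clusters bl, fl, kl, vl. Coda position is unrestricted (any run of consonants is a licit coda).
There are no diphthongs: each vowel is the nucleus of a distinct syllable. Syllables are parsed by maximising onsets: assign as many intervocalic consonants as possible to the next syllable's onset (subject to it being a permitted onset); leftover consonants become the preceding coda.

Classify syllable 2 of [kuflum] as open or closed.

closed

Nuclei (vowels): u, u → 2 syllables.
σ1/σ2 boundary: cluster /fl/ — /fl/ is itself a permitted onset, so the whole cluster goes right; preceding coda = ∅.
Putting it together: ku.flum.
Syllable 2 is /flum/ with coda /m/, so it is closed.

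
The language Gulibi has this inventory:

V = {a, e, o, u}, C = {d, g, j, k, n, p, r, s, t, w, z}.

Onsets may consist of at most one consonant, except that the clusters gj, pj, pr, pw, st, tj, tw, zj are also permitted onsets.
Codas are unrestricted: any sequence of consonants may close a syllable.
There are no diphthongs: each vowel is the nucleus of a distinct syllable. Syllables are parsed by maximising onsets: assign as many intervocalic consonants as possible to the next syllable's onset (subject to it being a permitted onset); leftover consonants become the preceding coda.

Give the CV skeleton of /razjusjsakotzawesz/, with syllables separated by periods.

CV.CCVCC.CV.CVC.CV.CVCC

Nuclei (vowels): a, u, a, o, a, e → 6 syllables.
/a…u/ gap (V1→V2): cluster /zj/ — /zj/ is itself a permitted onset, so the whole cluster goes right; preceding coda = ∅.
/u…a/ gap (V2→V3): /sjs/; trying suffixes from longest down, /s/ is the first permitted one, so coda /sj/ | onset /s/.
/a…o/ gap (V3→V4): /k/ → onset of the next syllable (single consonants are always licit onsets).
/o…a/ gap (V4→V5): /tz/; trying suffixes from longest down, /z/ is the first permitted one, so coda /t/ | onset /z/.
/a…e/ gap (V5→V6): /w/ → onset of the next syllable (single consonants are always licit onsets).
So the parse is ra.zjusj.sa.kot.za.wesz.
Mapping each syllable to C/V: /ra/ → CV, /zjusj/ → CCVCC, /sa/ → CV, /kot/ → CVC, /za/ → CV, /wesz/ → CVCC.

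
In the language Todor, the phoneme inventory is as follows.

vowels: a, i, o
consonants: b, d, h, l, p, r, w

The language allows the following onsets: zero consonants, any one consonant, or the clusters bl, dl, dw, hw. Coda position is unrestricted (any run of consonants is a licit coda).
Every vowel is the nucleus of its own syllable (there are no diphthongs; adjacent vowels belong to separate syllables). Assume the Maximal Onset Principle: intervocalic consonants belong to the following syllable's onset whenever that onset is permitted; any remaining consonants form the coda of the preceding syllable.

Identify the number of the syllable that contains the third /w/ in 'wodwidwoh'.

Vowels present: o, i, o; each is a nucleus, giving 3 syllables.
σ1/σ2 boundary: /dw/ is a licit onset in full, so it all attaches to the next syllable.
σ2/σ3 boundary: /dw/ — entire cluster is a permitted onset → onset /dw/, coda ∅.
Syllabification: wo.dwi.dwoh.
The third /w/ is in the onset of syllable 3 (/dwoh/).

3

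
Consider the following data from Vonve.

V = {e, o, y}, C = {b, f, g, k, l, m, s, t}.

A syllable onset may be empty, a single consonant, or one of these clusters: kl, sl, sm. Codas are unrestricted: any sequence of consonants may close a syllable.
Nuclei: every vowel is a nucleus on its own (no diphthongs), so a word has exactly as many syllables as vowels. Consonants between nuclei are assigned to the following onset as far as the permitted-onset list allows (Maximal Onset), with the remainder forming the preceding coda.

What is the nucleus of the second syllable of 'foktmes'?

e

Vowels present: o, e; each is a nucleus, giving 2 syllables.
The second nucleus (vowel 2 from the left) is /e/.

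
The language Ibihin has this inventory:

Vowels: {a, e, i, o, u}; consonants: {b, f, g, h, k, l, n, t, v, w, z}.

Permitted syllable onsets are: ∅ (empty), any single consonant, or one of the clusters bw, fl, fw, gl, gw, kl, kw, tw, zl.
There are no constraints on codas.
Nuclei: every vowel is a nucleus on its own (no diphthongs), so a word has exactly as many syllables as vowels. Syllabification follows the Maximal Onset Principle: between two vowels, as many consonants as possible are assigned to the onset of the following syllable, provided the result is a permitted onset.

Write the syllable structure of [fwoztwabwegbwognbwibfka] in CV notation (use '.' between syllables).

CCVC.CCV.CCVC.CCVCC.CCVCC.CV

Vowels present: o, a, e, o, i, a; each is a nucleus, giving 6 syllables.
σ1/σ2 boundary: /ztw/ — longest licit onset from the right is /tw/, leaving /z/ as coda.
σ2/σ3 boundary: /bw/ is a licit onset in full, so it all attaches to the next syllable.
σ3/σ4 boundary: cluster /gbw/ — the longest permitted-onset suffix is /bw/; onset = /bw/, preceding coda = /g/.
σ4/σ5 boundary: cluster /gnbw/ — the longest permitted-onset suffix is /bw/; onset = /bw/, preceding coda = /gn/.
σ5/σ6 boundary: cluster /bfk/ — the longest permitted-onset suffix is /k/; onset = /k/, preceding coda = /bf/.
Putting it together: fwoz.twa.bweg.bwogn.bwibf.ka.
Mapping each syllable to C/V: /fwoz/ → CCVC, /twa/ → CCV, /bweg/ → CCVC, /bwogn/ → CCVCC, /bwibf/ → CCVCC, /ka/ → CV.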